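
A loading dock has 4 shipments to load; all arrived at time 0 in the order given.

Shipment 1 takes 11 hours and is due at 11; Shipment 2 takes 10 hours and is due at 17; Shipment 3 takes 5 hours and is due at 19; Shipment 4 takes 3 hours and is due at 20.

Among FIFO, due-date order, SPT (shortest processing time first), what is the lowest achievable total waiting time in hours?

29

FIFO (arrival order): Shipment 1 Shipment 2 Shipment 3 Shipment 4.
Shipment 1: waits 0, runs 0→11
Shipment 2: waits 11, runs 11→21
Shipment 3: waits 21, runs 21→26
Shipment 4: waits 26, runs 26→29
Sum = 0+11+21+26 = 58.
EDD (increasing due date): Shipment 1 Shipment 2 Shipment 3 Shipment 4.
Shipment 1: waits 0, runs 0→11
Shipment 2: waits 11, runs 11→21
Shipment 3: waits 21, runs 21→26
Shipment 4: waits 26, runs 26→29
Sum = 0+11+21+26 = 58.
SPT (increasing processing time): Shipment 4 Shipment 3 Shipment 2 Shipment 1.
Shipment 4: waits 0, runs 0→3
Shipment 3: waits 3, runs 3→8
Shipment 2: waits 8, runs 8→18
Shipment 1: waits 18, runs 18→29
Sum = 0+3+8+18 = 29.
FIFO 58, EDD 58, SPT 29 → minimum 29.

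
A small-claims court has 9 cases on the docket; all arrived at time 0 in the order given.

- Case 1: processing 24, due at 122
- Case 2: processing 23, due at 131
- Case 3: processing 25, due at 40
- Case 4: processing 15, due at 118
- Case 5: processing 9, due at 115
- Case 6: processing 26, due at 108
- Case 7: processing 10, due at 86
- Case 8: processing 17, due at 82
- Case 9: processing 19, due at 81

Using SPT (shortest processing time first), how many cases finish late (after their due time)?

2

SPT (increasing processing time): Case 5 Case 7 Case 4 Case 8 Case 9 Case 2 Case 1 Case 3 Case 6.
Case 5: 0→9, due 115, tardiness 0
Case 7: 9→19, due 86, tardiness 0
Case 4: 19→34, due 118, tardiness 0
Case 8: 34→51, due 82, tardiness 0
Case 9: 51→70, due 81, tardiness 0
Case 2: 70→93, due 131, tardiness 0
Case 1: 93→117, due 122, tardiness 0
Case 3: 117→142, due 40, tardiness 102
Case 6: 142→168, due 108, tardiness 60
Late cases: 2.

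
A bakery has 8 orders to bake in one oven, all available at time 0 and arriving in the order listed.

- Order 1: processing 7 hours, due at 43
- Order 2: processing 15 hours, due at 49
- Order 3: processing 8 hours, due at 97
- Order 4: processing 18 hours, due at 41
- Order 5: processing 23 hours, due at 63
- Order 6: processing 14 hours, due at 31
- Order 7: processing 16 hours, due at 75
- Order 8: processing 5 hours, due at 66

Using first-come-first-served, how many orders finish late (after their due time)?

5

FIFO (arrival order): Order 1 Order 2 Order 3 Order 4 Order 5 Order 6 Order 7 Order 8.
Order 1: 0→7, due 43, tardiness 0
Order 2: 7→22, due 49, tardiness 0
Order 3: 22→30, due 97, tardiness 0
Order 4: 30→48, due 41, tardiness 7
Order 5: 48→71, due 63, tardiness 8
Order 6: 71→85, due 31, tardiness 54
Order 7: 85→101, due 75, tardiness 26
Order 8: 101→106, due 66, tardiness 40
Late orders: 5.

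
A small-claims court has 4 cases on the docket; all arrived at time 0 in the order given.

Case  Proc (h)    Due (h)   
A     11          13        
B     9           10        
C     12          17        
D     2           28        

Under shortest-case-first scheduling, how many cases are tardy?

3

SPT (increasing processing time): D B A C.
D: 0→2, due 28, tardiness 0
B: 2→11, due 10, tardiness 1
A: 11→22, due 13, tardiness 9
C: 22→34, due 17, tardiness 17
Late cases: 3.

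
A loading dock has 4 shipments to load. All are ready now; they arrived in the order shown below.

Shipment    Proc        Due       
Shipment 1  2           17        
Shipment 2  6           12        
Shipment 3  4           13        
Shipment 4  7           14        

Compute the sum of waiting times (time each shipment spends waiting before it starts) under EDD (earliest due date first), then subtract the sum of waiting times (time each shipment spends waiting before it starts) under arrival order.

11

EDD (increasing due date): Shipment 2 Shipment 3 Shipment 4 Shipment 1.
Shipment 2: waits 0, runs 0→6
Shipment 3: waits 6, runs 6→10
Shipment 4: waits 10, runs 10→17
Shipment 1: waits 17, runs 17→19
Sum = 0+6+10+17 = 33.
FIFO (arrival order): Shipment 1 Shipment 2 Shipment 3 Shipment 4.
Shipment 1: waits 0, runs 0→2
Shipment 2: waits 2, runs 2→8
Shipment 3: waits 8, runs 8→12
Shipment 4: waits 12, runs 12→19
Sum = 0+2+8+12 = 22.
Difference = 33 − 22 = 11.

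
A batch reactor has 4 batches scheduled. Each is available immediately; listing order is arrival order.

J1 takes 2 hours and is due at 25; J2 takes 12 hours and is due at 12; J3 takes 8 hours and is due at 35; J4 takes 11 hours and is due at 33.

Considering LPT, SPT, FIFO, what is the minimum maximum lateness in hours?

2

LPT (decreasing processing time): J2 J4 J3 J1.
J2: 0→12, due 12, lateness 0
J4: 12→23, due 33, lateness -10
J3: 23→31, due 35, lateness -4
J1: 31→33, due 25, lateness 8
Maximum = 8.
SPT (increasing processing time): J1 J3 J4 J2.
J1: 0→2, due 25, lateness -23
J3: 2→10, due 35, lateness -25
J4: 10→21, due 33, lateness -12
J2: 21→33, due 12, lateness 21
Maximum = 21.
FIFO (arrival order): J1 J2 J3 J4.
J1: 0→2, due 25, lateness -23
J2: 2→14, due 12, lateness 2
J3: 14→22, due 35, lateness -13
J4: 22→33, due 33, lateness 0
Maximum = 2.
LPT 8, SPT 21, FIFO 2 → minimum 2.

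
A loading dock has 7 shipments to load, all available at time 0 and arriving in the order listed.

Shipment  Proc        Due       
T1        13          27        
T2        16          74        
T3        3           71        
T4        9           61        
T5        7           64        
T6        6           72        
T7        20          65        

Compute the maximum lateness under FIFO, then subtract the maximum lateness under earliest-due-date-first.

9

FIFO (arrival order): T1 T2 T3 T4 T5 T6 T7.
T1: 0→13, due 27, lateness -14
T2: 13→29, due 74, lateness -45
T3: 29→32, due 71, lateness -39
T4: 32→41, due 61, lateness -20
T5: 41→48, due 64, lateness -16
T6: 48→54, due 72, lateness -18
T7: 54→74, due 65, lateness 9
Maximum = 9.
EDD (increasing due date): T1 T4 T5 T7 T3 T6 T2.
T1: 0→13, due 27, lateness -14
T4: 13→22, due 61, lateness -39
T5: 22→29, due 64, lateness -35
T7: 29→49, due 65, lateness -16
T3: 49→52, due 71, lateness -19
T6: 52→58, due 72, lateness -14
T2: 58→74, due 74, lateness 0
Maximum = 0.
Difference = 9 − 0 = 9.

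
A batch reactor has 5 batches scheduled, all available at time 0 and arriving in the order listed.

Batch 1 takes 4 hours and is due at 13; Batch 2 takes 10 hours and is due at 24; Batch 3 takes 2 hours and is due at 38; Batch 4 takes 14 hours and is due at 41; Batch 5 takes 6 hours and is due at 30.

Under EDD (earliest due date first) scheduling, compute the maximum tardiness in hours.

0

EDD (increasing due date): Batch 1 Batch 2 Batch 5 Batch 3 Batch 4.
Batch 1: 0→4, due 13, tardiness 0
Batch 2: 4→14, due 24, tardiness 0
Batch 5: 14→20, due 30, tardiness 0
Batch 3: 20→22, due 38, tardiness 0
Batch 4: 22→36, due 41, tardiness 0
Maximum = 0.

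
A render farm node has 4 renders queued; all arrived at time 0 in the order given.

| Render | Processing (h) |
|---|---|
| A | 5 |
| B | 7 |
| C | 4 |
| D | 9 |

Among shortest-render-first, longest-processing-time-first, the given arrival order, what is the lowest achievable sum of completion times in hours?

54

SPT (increasing processing time): C A B D.
C: 0→4
A: 4→9
B: 9→16
D: 16→25
Sum = 4+9+16+25 = 54.
LPT (decreasing processing time): D B A C.
D: 0→9
B: 9→16
A: 16→21
C: 21→25
Sum = 9+16+21+25 = 71.
FIFO (arrival order): A B C D.
A: 0→5
B: 5→12
C: 12→16
D: 16→25
Sum = 5+12+16+25 = 58.
SPT 54, LPT 71, FIFO 58 → minimum 54.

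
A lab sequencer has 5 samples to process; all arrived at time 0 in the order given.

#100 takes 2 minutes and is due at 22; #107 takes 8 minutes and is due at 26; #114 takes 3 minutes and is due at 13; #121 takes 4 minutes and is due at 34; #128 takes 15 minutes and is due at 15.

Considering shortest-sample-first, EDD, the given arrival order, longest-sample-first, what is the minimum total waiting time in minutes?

33

SPT (increasing processing time): #100 #114 #121 #107 #128.
#100: waits 0, runs 0→2
#114: waits 2, runs 2→5
#121: waits 5, runs 5→9
#107: waits 9, runs 9→17
#128: waits 17, runs 17→32
Sum = 0+2+5+9+17 = 33.
EDD (increasing due date): #114 #128 #100 #107 #121.
#114: waits 0, runs 0→3
#128: waits 3, runs 3→18
#100: waits 18, runs 18→20
#107: waits 20, runs 20→28
#121: waits 28, runs 28→32
Sum = 0+3+18+20+28 = 69.
FIFO (arrival order): #100 #107 #114 #121 #128.
#100: waits 0, runs 0→2
#107: waits 2, runs 2→10
#114: waits 10, runs 10→13
#121: waits 13, runs 13→17
#128: waits 17, runs 17→32
Sum = 0+2+10+13+17 = 42.
LPT (decreasing processing time): #128 #107 #121 #114 #100.
#128: waits 0, runs 0→15
#107: waits 15, runs 15→23
#121: waits 23, runs 23→27
#114: waits 27, runs 27→30
#100: waits 30, runs 30→32
Sum = 0+15+23+27+30 = 95.
SPT 33, EDD 69, FIFO 42, LPT 95 → minimum 33.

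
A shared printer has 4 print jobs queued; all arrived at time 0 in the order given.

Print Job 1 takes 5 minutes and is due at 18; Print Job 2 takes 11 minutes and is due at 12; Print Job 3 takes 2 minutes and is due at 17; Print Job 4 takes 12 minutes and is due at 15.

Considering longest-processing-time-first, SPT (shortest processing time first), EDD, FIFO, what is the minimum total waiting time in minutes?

LPT (decreasing processing time): Print Job 4 Print Job 2 Print Job 1 Print Job 3.
Print Job 4: waits 0, runs 0→12
Print Job 2: waits 12, runs 12→23
Print Job 1: waits 23, runs 23→28
Print Job 3: waits 28, runs 28→30
Sum = 0+12+23+28 = 63.
SPT (increasing processing time): Print Job 3 Print Job 1 Print Job 2 Print Job 4.
Print Job 3: waits 0, runs 0→2
Print Job 1: waits 2, runs 2→7
Print Job 2: waits 7, runs 7→18
Print Job 4: waits 18, runs 18→30
Sum = 0+2+7+18 = 27.
EDD (increasing due date): Print Job 2 Print Job 4 Print Job 3 Print Job 1.
Print Job 2: waits 0, runs 0→11
Print Job 4: waits 11, runs 11→23
Print Job 3: waits 23, runs 23→25
Print Job 1: waits 25, runs 25→30
Sum = 0+11+23+25 = 59.
FIFO (arrival order): Print Job 1 Print Job 2 Print Job 3 Print Job 4.
Print Job 1: waits 0, runs 0→5
Print Job 2: waits 5, runs 5→16
Print Job 3: waits 16, runs 16→18
Print Job 4: waits 18, runs 18→30
Sum = 0+5+16+18 = 39.
LPT 63, SPT 27, EDD 59, FIFO 39 → minimum 27.

27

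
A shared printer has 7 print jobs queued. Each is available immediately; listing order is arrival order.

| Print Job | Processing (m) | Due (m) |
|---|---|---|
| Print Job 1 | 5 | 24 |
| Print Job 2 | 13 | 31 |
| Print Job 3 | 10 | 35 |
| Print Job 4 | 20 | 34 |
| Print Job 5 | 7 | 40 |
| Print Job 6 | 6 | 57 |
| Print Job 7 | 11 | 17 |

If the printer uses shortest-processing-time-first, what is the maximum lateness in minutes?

38

SPT (increasing processing time): Print Job 1 Print Job 6 Print Job 5 Print Job 3 Print Job 7 Print Job 2 Print Job 4.
Print Job 1: 0→5, due 24, lateness -19
Print Job 6: 5→11, due 57, lateness -46
Print Job 5: 11→18, due 40, lateness -22
Print Job 3: 18→28, due 35, lateness -7
Print Job 7: 28→39, due 17, lateness 22
Print Job 2: 39→52, due 31, lateness 21
Print Job 4: 52→72, due 34, lateness 38
Maximum = 38.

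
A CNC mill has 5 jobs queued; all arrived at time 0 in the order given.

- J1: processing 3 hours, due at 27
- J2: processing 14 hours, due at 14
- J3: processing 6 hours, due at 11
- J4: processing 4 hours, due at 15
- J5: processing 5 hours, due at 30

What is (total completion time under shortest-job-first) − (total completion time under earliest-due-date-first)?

SPT (increasing processing time): J1 J4 J5 J3 J2.
J1: 0→3
J4: 3→7
J5: 7→12
J3: 12→18
J2: 18→32
Sum = 3+7+12+18+32 = 72.
EDD (increasing due date): J3 J2 J4 J1 J5.
J3: 0→6
J2: 6→20
J4: 20→24
J1: 24→27
J5: 27→32
Sum = 6+20+24+27+32 = 109.
Difference = 72 − 109 = -37.

-37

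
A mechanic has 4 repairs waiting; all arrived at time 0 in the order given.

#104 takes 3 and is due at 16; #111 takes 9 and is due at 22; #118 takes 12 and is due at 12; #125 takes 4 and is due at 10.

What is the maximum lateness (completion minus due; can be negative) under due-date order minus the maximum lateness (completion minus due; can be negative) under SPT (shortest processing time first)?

EDD (increasing due date): #125 #118 #104 #111.
#125: 0→4, due 10, lateness -6
#118: 4→16, due 12, lateness 4
#104: 16→19, due 16, lateness 3
#111: 19→28, due 22, lateness 6
Maximum = 6.
SPT (increasing processing time): #104 #125 #111 #118.
#104: 0→3, due 16, lateness -13
#125: 3→7, due 10, lateness -3
#111: 7→16, due 22, lateness -6
#118: 16→28, due 12, lateness 16
Maximum = 16.
Difference = 6 − 16 = -10.

-10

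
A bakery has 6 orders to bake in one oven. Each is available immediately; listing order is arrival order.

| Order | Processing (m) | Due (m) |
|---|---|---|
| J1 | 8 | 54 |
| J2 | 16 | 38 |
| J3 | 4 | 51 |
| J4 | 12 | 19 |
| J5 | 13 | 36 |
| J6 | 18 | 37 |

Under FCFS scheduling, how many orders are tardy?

FIFO (arrival order): J1 J2 J3 J4 J5 J6.
J1: 0→8, due 54, tardiness 0
J2: 8→24, due 38, tardiness 0
J3: 24→28, due 51, tardiness 0
J4: 28→40, due 19, tardiness 21
J5: 40→53, due 36, tardiness 17
J6: 53→71, due 37, tardiness 34
Late orders: 3.

3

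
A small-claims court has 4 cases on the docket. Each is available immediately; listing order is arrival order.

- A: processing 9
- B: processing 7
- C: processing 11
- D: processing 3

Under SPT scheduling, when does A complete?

19

SPT (increasing processing time): D B A C.
D: 0→3
B: 3→10
A: 10→19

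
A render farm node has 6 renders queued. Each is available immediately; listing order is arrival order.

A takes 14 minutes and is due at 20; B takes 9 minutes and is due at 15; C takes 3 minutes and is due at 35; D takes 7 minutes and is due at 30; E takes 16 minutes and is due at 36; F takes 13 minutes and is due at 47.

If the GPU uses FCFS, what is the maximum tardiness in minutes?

15

FIFO (arrival order): A B C D E F.
A: 0→14, due 20, tardiness 0
B: 14→23, due 15, tardiness 8
C: 23→26, due 35, tardiness 0
D: 26→33, due 30, tardiness 3
E: 33→49, due 36, tardiness 13
F: 49→62, due 47, tardiness 15
Maximum = 15.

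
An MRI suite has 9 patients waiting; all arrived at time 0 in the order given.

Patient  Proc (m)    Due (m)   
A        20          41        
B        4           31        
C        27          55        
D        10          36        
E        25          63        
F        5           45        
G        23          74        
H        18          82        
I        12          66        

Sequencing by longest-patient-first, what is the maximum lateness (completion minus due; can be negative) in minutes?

113

LPT (decreasing processing time): C E G A H I D F B.
C: 0→27, due 55, lateness -28
E: 27→52, due 63, lateness -11
G: 52→75, due 74, lateness 1
A: 75→95, due 41, lateness 54
H: 95→113, due 82, lateness 31
I: 113→125, due 66, lateness 59
D: 125→135, due 36, lateness 99
F: 135→140, due 45, lateness 95
B: 140→144, due 31, lateness 113
Maximum = 113.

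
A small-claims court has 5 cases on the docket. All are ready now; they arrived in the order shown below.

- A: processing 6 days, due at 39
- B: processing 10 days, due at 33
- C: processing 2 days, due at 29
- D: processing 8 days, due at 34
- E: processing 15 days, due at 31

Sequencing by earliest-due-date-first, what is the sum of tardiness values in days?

3

EDD (increasing due date): C E B D A.
C: 0→2, due 29, tardiness 0
E: 2→17, due 31, tardiness 0
B: 17→27, due 33, tardiness 0
D: 27→35, due 34, tardiness 1
A: 35→41, due 39, tardiness 2
Sum = 0+0+0+1+2 = 3.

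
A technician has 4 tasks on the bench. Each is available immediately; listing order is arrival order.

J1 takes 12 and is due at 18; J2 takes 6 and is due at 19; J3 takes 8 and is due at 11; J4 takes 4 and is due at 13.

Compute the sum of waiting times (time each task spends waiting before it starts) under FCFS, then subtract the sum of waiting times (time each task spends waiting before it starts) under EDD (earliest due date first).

12

FIFO (arrival order): J1 J2 J3 J4.
J1: waits 0, runs 0→12
J2: waits 12, runs 12→18
J3: waits 18, runs 18→26
J4: waits 26, runs 26→30
Sum = 0+12+18+26 = 56.
EDD (increasing due date): J3 J4 J1 J2.
J3: waits 0, runs 0→8
J4: waits 8, runs 8→12
J1: waits 12, runs 12→24
J2: waits 24, runs 24→30
Sum = 0+8+12+24 = 44.
Difference = 56 − 44 = 12.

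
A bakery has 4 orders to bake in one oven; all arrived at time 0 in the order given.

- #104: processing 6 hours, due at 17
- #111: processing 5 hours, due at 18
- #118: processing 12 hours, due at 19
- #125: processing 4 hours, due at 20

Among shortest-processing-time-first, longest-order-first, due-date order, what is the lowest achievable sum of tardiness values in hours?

8

SPT (increasing processing time): #125 #111 #104 #118.
#125: 0→4, due 20, tardiness 0
#111: 4→9, due 18, tardiness 0
#104: 9→15, due 17, tardiness 0
#118: 15→27, due 19, tardiness 8
Sum = 0+0+0+8 = 8.
LPT (decreasing processing time): #118 #104 #111 #125.
#118: 0→12, due 19, tardiness 0
#104: 12→18, due 17, tardiness 1
#111: 18→23, due 18, tardiness 5
#125: 23→27, due 20, tardiness 7
Sum = 0+1+5+7 = 13.
EDD (increasing due date): #104 #111 #118 #125.
#104: 0→6, due 17, tardiness 0
#111: 6→11, due 18, tardiness 0
#118: 11→23, due 19, tardiness 4
#125: 23→27, due 20, tardiness 7
Sum = 0+0+4+7 = 11.
SPT 8, LPT 13, EDD 11 → minimum 8.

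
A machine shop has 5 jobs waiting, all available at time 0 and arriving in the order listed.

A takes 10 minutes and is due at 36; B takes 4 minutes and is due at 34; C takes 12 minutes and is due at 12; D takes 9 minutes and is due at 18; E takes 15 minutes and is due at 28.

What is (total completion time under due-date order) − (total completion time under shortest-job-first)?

34

EDD (increasing due date): C D E B A.
C: 0→12
D: 12→21
E: 21→36
B: 36→40
A: 40→50
Sum = 12+21+36+40+50 = 159.
SPT (increasing processing time): B D A C E.
B: 0→4
D: 4→13
A: 13→23
C: 23→35
E: 35→50
Sum = 4+13+23+35+50 = 125.
Difference = 159 − 125 = 34.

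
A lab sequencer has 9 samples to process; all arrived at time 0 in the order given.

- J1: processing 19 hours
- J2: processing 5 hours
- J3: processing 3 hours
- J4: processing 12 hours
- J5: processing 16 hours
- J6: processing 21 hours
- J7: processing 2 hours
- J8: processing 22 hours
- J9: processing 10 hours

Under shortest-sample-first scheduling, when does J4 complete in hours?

32

SPT (increasing processing time): J7 J3 J2 J9 J4 J5 J1 J6 J8.
J7: 0→2
J3: 2→5
J2: 5→10
J9: 10→20
J4: 20→32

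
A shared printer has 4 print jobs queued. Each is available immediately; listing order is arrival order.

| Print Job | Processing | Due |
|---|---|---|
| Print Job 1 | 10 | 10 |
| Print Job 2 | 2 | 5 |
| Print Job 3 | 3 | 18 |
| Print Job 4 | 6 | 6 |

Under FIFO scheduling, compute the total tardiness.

FIFO (arrival order): Print Job 1 Print Job 2 Print Job 3 Print Job 4.
Print Job 1: 0→10, due 10, tardiness 0
Print Job 2: 10→12, due 5, tardiness 7
Print Job 3: 12→15, due 18, tardiness 0
Print Job 4: 15→21, due 6, tardiness 15
Sum = 0+7+0+15 = 22.

22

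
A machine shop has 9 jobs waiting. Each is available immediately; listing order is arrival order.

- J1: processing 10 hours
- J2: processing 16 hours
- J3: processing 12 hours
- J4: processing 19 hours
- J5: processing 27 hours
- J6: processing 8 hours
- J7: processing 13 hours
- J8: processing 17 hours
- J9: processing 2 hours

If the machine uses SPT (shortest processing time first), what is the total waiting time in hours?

SPT (increasing processing time): J9 J6 J1 J3 J7 J2 J8 J4 J5.
J9: waits 0, runs 0→2
J6: waits 2, runs 2→10
J1: waits 10, runs 10→20
J3: waits 20, runs 20→32
J7: waits 32, runs 32→45
J2: waits 45, runs 45→61
J8: waits 61, runs 61→78
J4: waits 78, runs 78→97
J5: waits 97, runs 97→124
Sum = 0+2+10+20+32+45+61+78+97 = 345.

345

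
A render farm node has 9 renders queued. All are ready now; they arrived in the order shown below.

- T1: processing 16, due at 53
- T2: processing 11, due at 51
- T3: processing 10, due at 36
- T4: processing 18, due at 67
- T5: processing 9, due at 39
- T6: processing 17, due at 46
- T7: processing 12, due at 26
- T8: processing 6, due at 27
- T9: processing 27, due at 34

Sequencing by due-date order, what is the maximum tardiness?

59

EDD (increasing due date): T7 T8 T9 T3 T5 T6 T2 T1 T4.
T7: 0→12, due 26, tardiness 0
T8: 12→18, due 27, tardiness 0
T9: 18→45, due 34, tardiness 11
T3: 45→55, due 36, tardiness 19
T5: 55→64, due 39, tardiness 25
T6: 64→81, due 46, tardiness 35
T2: 81→92, due 51, tardiness 41
T1: 92→108, due 53, tardiness 55
T4: 108→126, due 67, tardiness 59
Maximum = 59.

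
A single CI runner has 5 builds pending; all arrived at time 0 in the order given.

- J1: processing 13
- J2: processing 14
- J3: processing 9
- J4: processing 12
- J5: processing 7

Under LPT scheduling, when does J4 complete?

39

LPT (decreasing processing time): J2 J1 J4 J3 J5.
J2: 0→14
J1: 14→27
J4: 27→39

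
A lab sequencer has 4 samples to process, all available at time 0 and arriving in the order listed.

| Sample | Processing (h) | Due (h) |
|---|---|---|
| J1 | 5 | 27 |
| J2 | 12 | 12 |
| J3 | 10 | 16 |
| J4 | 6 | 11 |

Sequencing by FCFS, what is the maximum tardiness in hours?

FIFO (arrival order): J1 J2 J3 J4.
J1: 0→5, due 27, tardiness 0
J2: 5→17, due 12, tardiness 5
J3: 17→27, due 16, tardiness 11
J4: 27→33, due 11, tardiness 22
Maximum = 22.

22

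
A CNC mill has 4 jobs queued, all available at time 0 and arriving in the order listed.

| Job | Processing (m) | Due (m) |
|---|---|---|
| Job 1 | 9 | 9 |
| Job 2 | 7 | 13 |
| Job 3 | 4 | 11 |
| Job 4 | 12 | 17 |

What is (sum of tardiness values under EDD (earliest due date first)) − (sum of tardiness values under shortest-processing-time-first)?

-2

EDD (increasing due date): Job 1 Job 3 Job 2 Job 4.
Job 1: 0→9, due 9, tardiness 0
Job 3: 9→13, due 11, tardiness 2
Job 2: 13→20, due 13, tardiness 7
Job 4: 20→32, due 17, tardiness 15
Sum = 0+2+7+15 = 24.
SPT (increasing processing time): Job 3 Job 2 Job 1 Job 4.
Job 3: 0→4, due 11, tardiness 0
Job 2: 4→11, due 13, tardiness 0
Job 1: 11→20, due 9, tardiness 11
Job 4: 20→32, due 17, tardiness 15
Sum = 0+0+11+15 = 26.
Difference = 24 − 26 = -2.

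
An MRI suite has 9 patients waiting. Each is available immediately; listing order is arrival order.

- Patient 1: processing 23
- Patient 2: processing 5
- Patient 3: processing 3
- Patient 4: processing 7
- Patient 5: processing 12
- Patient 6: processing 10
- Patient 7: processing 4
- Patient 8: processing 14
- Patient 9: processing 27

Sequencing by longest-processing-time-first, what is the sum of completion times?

701

LPT (decreasing processing time): Patient 9 Patient 1 Patient 8 Patient 5 Patient 6 Patient 4 Patient 2 Patient 7 Patient 3.
Patient 9: 0→27
Patient 1: 27→50
Patient 8: 50→64
Patient 5: 64→76
Patient 6: 76→86
Patient 4: 86→93
Patient 2: 93→98
Patient 7: 98→102
Patient 3: 102→105
Sum = 27+50+64+76+86+93+98+102+105 = 701.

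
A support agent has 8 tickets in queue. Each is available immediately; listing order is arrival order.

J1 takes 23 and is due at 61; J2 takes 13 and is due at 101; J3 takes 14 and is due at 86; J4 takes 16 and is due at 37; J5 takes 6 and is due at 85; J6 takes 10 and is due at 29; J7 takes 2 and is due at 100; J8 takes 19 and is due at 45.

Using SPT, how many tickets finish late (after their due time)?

3

SPT (increasing processing time): J7 J5 J6 J2 J3 J4 J8 J1.
J7: 0→2, due 100, tardiness 0
J5: 2→8, due 85, tardiness 0
J6: 8→18, due 29, tardiness 0
J2: 18→31, due 101, tardiness 0
J3: 31→45, due 86, tardiness 0
J4: 45→61, due 37, tardiness 24
J8: 61→80, due 45, tardiness 35
J1: 80→103, due 61, tardiness 42
Late tickets: 3.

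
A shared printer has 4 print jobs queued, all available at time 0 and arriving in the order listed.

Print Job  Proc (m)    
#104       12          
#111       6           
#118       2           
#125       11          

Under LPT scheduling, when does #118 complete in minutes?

LPT (decreasing processing time): #104 #125 #111 #118.
#104: 0→12
#125: 12→23
#111: 23→29
#118: 29→31

31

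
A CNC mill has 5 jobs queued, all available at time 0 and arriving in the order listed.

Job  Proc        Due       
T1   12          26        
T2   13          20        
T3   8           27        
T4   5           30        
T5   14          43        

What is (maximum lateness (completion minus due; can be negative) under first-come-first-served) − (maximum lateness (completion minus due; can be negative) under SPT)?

-9

FIFO (arrival order): T1 T2 T3 T4 T5.
T1: 0→12, due 26, lateness -14
T2: 12→25, due 20, lateness 5
T3: 25→33, due 27, lateness 6
T4: 33→38, due 30, lateness 8
T5: 38→52, due 43, lateness 9
Maximum = 9.
SPT (increasing processing time): T4 T3 T1 T2 T5.
T4: 0→5, due 30, lateness -25
T3: 5→13, due 27, lateness -14
T1: 13→25, due 26, lateness -1
T2: 25→38, due 20, lateness 18
T5: 38→52, due 43, lateness 9
Maximum = 18.
Difference = 9 − 18 = -9.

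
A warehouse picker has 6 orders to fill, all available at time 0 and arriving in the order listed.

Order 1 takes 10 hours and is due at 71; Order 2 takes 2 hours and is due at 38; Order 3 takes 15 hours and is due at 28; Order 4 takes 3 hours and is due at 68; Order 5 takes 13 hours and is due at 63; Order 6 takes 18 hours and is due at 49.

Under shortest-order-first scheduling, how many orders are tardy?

2

SPT (increasing processing time): Order 2 Order 4 Order 1 Order 5 Order 3 Order 6.
Order 2: 0→2, due 38, tardiness 0
Order 4: 2→5, due 68, tardiness 0
Order 1: 5→15, due 71, tardiness 0
Order 5: 15→28, due 63, tardiness 0
Order 3: 28→43, due 28, tardiness 15
Order 6: 43→61, due 49, tardiness 12
Late orders: 2.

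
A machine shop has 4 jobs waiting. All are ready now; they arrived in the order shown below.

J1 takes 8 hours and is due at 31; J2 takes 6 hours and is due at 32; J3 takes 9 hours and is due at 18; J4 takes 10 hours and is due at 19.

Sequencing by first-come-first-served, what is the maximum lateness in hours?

FIFO (arrival order): J1 J2 J3 J4.
J1: 0→8, due 31, lateness -23
J2: 8→14, due 32, lateness -18
J3: 14→23, due 18, lateness 5
J4: 23→33, due 19, lateness 14
Maximum = 14.

14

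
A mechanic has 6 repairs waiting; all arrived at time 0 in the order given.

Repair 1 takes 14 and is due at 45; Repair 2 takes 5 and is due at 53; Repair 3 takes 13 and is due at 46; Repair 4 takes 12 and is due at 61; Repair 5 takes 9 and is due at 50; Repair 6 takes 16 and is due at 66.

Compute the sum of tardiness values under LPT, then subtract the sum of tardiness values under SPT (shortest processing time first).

19

LPT (decreasing processing time): Repair 6 Repair 1 Repair 3 Repair 4 Repair 5 Repair 2.
Repair 6: 0→16, due 66, tardiness 0
Repair 1: 16→30, due 45, tardiness 0
Repair 3: 30→43, due 46, tardiness 0
Repair 4: 43→55, due 61, tardiness 0
Repair 5: 55→64, due 50, tardiness 14
Repair 2: 64→69, due 53, tardiness 16
Sum = 0+0+0+0+14+16 = 30.
SPT (increasing processing time): Repair 2 Repair 5 Repair 4 Repair 3 Repair 1 Repair 6.
Repair 2: 0→5, due 53, tardiness 0
Repair 5: 5→14, due 50, tardiness 0
Repair 4: 14→26, due 61, tardiness 0
Repair 3: 26→39, due 46, tardiness 0
Repair 1: 39→53, due 45, tardiness 8
Repair 6: 53→69, due 66, tardiness 3
Sum = 0+0+0+0+8+3 = 11.
Difference = 30 − 11 = 19.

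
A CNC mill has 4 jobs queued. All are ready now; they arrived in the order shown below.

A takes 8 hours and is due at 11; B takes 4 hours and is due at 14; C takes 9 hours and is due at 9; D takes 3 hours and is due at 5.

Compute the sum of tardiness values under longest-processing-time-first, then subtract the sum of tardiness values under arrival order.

1

LPT (decreasing processing time): C A B D.
C: 0→9, due 9, tardiness 0
A: 9→17, due 11, tardiness 6
B: 17→21, due 14, tardiness 7
D: 21→24, due 5, tardiness 19
Sum = 0+6+7+19 = 32.
FIFO (arrival order): A B C D.
A: 0→8, due 11, tardiness 0
B: 8→12, due 14, tardiness 0
C: 12→21, due 9, tardiness 12
D: 21→24, due 5, tardiness 19
Sum = 0+0+12+19 = 31.
Difference = 32 − 31 = 1.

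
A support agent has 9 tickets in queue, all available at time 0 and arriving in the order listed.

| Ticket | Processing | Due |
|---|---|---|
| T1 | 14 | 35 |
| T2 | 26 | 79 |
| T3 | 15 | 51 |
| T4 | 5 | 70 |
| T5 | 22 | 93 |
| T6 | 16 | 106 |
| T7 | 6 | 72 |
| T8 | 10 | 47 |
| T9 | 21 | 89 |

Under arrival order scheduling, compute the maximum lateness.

67

FIFO (arrival order): T1 T2 T3 T4 T5 T6 T7 T8 T9.
T1: 0→14, due 35, lateness -21
T2: 14→40, due 79, lateness -39
T3: 40→55, due 51, lateness 4
T4: 55→60, due 70, lateness -10
T5: 60→82, due 93, lateness -11
T6: 82→98, due 106, lateness -8
T7: 98→104, due 72, lateness 32
T8: 104→114, due 47, lateness 67
T9: 114→135, due 89, lateness 46
Maximum = 67.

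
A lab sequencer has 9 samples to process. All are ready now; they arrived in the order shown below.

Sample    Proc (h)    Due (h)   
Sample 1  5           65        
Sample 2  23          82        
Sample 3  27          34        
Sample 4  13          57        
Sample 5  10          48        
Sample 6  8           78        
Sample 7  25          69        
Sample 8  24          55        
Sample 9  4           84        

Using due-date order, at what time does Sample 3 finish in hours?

27

EDD (increasing due date): Sample 3 Sample 5 Sample 8 Sample 4 Sample 1 Sample 7 Sample 6 Sample 2 Sample 9.
Sample 3: 0→27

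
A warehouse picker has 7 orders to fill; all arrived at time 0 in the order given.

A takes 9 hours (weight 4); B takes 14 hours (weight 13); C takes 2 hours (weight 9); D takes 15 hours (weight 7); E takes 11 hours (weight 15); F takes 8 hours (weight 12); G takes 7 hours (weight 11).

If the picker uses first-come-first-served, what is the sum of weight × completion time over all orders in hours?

3039

FIFO (arrival order): A B C D E F G.
A: finishes 9, weight 4, w·C = 36
B: finishes 23, weight 13, w·C = 299
C: finishes 25, weight 9, w·C = 225
D: finishes 40, weight 7, w·C = 280
E: finishes 51, weight 15, w·C = 765
F: finishes 59, weight 12, w·C = 708
G: finishes 66, weight 11, w·C = 726
Sum = 36+299+225+280+765+708+726 = 3039.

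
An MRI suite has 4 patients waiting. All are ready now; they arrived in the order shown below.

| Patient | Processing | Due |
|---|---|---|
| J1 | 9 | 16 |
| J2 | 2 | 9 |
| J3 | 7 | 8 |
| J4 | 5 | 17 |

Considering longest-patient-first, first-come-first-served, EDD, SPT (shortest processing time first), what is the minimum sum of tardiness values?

8

LPT (decreasing processing time): J1 J3 J4 J2.
J1: 0→9, due 16, tardiness 0
J3: 9→16, due 8, tardiness 8
J4: 16→21, due 17, tardiness 4
J2: 21→23, due 9, tardiness 14
Sum = 0+8+4+14 = 26.
FIFO (arrival order): J1 J2 J3 J4.
J1: 0→9, due 16, tardiness 0
J2: 9→11, due 9, tardiness 2
J3: 11→18, due 8, tardiness 10
J4: 18→23, due 17, tardiness 6
Sum = 0+2+10+6 = 18.
EDD (increasing due date): J3 J2 J1 J4.
J3: 0→7, due 8, tardiness 0
J2: 7→9, due 9, tardiness 0
J1: 9→18, due 16, tardiness 2
J4: 18→23, due 17, tardiness 6
Sum = 0+0+2+6 = 8.
SPT (increasing processing time): J2 J4 J3 J1.
J2: 0→2, due 9, tardiness 0
J4: 2→7, due 17, tardiness 0
J3: 7→14, due 8, tardiness 6
J1: 14→23, due 16, tardiness 7
Sum = 0+0+6+7 = 13.
LPT 26, FIFO 18, EDD 8, SPT 13 → minimum 8.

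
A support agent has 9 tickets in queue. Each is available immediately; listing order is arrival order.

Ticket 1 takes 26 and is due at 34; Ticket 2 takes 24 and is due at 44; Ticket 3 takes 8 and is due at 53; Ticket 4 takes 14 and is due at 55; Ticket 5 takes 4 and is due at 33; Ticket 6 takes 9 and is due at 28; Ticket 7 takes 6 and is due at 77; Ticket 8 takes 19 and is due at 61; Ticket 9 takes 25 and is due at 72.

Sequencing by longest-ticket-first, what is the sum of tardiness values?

LPT (decreasing processing time): Ticket 1 Ticket 9 Ticket 2 Ticket 8 Ticket 4 Ticket 6 Ticket 3 Ticket 7 Ticket 5.
Ticket 1: 0→26, due 34, tardiness 0
Ticket 9: 26→51, due 72, tardiness 0
Ticket 2: 51→75, due 44, tardiness 31
Ticket 8: 75→94, due 61, tardiness 33
Ticket 4: 94→108, due 55, tardiness 53
Ticket 6: 108→117, due 28, tardiness 89
Ticket 3: 117→125, due 53, tardiness 72
Ticket 7: 125→131, due 77, tardiness 54
Ticket 5: 131→135, due 33, tardiness 102
Sum = 0+0+31+33+53+89+72+54+102 = 434.

434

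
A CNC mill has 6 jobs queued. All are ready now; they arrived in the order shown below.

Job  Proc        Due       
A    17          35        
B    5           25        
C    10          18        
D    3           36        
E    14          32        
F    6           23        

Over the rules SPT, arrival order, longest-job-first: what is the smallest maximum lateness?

SPT (increasing processing time): D B F C E A.
D: 0→3, due 36, lateness -33
B: 3→8, due 25, lateness -17
F: 8→14, due 23, lateness -9
C: 14→24, due 18, lateness 6
E: 24→38, due 32, lateness 6
A: 38→55, due 35, lateness 20
Maximum = 20.
FIFO (arrival order): A B C D E F.
A: 0→17, due 35, lateness -18
B: 17→22, due 25, lateness -3
C: 22→32, due 18, lateness 14
D: 32→35, due 36, lateness -1
E: 35→49, due 32, lateness 17
F: 49→55, due 23, lateness 32
Maximum = 32.
LPT (decreasing processing time): A E C F B D.
A: 0→17, due 35, lateness -18
E: 17→31, due 32, lateness -1
C: 31→41, due 18, lateness 23
F: 41→47, due 23, lateness 24
B: 47→52, due 25, lateness 27
D: 52→55, due 36, lateness 19
Maximum = 27.
SPT 20, FIFO 32, LPT 27 → minimum 20.

20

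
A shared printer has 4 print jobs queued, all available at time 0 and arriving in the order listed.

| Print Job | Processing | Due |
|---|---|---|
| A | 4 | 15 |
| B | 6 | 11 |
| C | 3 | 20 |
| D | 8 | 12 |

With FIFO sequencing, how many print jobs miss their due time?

1

FIFO (arrival order): A B C D.
A: 0→4, due 15, tardiness 0
B: 4→10, due 11, tardiness 0
C: 10→13, due 20, tardiness 0
D: 13→21, due 12, tardiness 9
Late print jobs: 1.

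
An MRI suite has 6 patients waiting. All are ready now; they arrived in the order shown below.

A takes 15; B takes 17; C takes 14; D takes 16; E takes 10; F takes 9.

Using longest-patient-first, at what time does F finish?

81

LPT (decreasing processing time): B D A C E F.
B: 0→17
D: 17→33
A: 33→48
C: 48→62
E: 62→72
F: 72→81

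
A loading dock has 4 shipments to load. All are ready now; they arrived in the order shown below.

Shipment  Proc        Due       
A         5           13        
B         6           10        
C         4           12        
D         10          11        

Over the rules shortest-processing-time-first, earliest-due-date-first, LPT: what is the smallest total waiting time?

28

SPT (increasing processing time): C A B D.
C: waits 0, runs 0→4
A: waits 4, runs 4→9
B: waits 9, runs 9→15
D: waits 15, runs 15→25
Sum = 0+4+9+15 = 28.
EDD (increasing due date): B D C A.
B: waits 0, runs 0→6
D: waits 6, runs 6→16
C: waits 16, runs 16→20
A: waits 20, runs 20→25
Sum = 0+6+16+20 = 42.
LPT (decreasing processing time): D B A C.
D: waits 0, runs 0→10
B: waits 10, runs 10→16
A: waits 16, runs 16→21
C: waits 21, runs 21→25
Sum = 0+10+16+21 = 47.
SPT 28, EDD 42, LPT 47 → minimum 28.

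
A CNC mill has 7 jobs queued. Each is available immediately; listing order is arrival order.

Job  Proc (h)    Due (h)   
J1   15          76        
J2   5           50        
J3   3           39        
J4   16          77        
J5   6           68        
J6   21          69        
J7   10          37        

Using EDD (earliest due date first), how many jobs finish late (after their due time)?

EDD (increasing due date): J7 J3 J2 J5 J6 J1 J4.
J7: 0→10, due 37, tardiness 0
J3: 10→13, due 39, tardiness 0
J2: 13→18, due 50, tardiness 0
J5: 18→24, due 68, tardiness 0
J6: 24→45, due 69, tardiness 0
J1: 45→60, due 76, tardiness 0
J4: 60→76, due 77, tardiness 0
Late jobs: 0.

0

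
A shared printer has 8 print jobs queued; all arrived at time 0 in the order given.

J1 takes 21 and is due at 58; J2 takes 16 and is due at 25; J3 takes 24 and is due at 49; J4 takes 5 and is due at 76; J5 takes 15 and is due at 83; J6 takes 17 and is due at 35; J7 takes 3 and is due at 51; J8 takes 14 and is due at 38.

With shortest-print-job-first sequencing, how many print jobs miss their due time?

4

SPT (increasing processing time): J7 J4 J8 J5 J2 J6 J1 J3.
J7: 0→3, due 51, tardiness 0
J4: 3→8, due 76, tardiness 0
J8: 8→22, due 38, tardiness 0
J5: 22→37, due 83, tardiness 0
J2: 37→53, due 25, tardiness 28
J6: 53→70, due 35, tardiness 35
J1: 70→91, due 58, tardiness 33
J3: 91→115, due 49, tardiness 66
Late print jobs: 4.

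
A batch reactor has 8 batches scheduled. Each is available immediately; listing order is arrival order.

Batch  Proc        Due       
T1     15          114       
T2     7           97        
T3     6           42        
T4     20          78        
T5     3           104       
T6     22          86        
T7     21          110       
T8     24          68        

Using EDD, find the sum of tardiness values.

EDD (increasing due date): T3 T8 T4 T6 T2 T5 T7 T1.
T3: 0→6, due 42, tardiness 0
T8: 6→30, due 68, tardiness 0
T4: 30→50, due 78, tardiness 0
T6: 50→72, due 86, tardiness 0
T2: 72→79, due 97, tardiness 0
T5: 79→82, due 104, tardiness 0
T7: 82→103, due 110, tardiness 0
T1: 103→118, due 114, tardiness 4
Sum = 0+0+0+0+0+0+0+4 = 4.

4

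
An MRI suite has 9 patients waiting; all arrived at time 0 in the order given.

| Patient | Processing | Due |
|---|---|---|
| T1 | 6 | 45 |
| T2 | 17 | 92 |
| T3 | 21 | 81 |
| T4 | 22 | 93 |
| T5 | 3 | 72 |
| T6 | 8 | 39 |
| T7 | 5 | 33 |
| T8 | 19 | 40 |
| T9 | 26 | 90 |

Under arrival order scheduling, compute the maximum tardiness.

FIFO (arrival order): T1 T2 T3 T4 T5 T6 T7 T8 T9.
T1: 0→6, due 45, tardiness 0
T2: 6→23, due 92, tardiness 0
T3: 23→44, due 81, tardiness 0
T4: 44→66, due 93, tardiness 0
T5: 66→69, due 72, tardiness 0
T6: 69→77, due 39, tardiness 38
T7: 77→82, due 33, tardiness 49
T8: 82→101, due 40, tardiness 61
T9: 101→127, due 90, tardiness 37
Maximum = 61.

61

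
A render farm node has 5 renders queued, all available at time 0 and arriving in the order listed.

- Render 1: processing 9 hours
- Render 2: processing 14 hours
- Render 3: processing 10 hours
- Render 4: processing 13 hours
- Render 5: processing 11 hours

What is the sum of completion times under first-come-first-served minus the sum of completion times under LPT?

FIFO (arrival order): Render 1 Render 2 Render 3 Render 4 Render 5.
Render 1: 0→9
Render 2: 9→23
Render 3: 23→33
Render 4: 33→46
Render 5: 46→57
Sum = 9+23+33+46+57 = 168.
LPT (decreasing processing time): Render 2 Render 4 Render 5 Render 3 Render 1.
Render 2: 0→14
Render 4: 14→27
Render 5: 27→38
Render 3: 38→48
Render 1: 48→57
Sum = 14+27+38+48+57 = 184.
Difference = 168 − 184 = -16.

-16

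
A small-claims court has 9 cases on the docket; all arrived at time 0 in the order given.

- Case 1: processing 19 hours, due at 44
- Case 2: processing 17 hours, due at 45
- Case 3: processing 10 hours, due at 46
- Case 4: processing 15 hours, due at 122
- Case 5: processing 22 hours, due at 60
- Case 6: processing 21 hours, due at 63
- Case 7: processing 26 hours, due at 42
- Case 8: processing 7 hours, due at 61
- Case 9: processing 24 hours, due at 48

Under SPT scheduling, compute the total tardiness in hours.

311

SPT (increasing processing time): Case 8 Case 3 Case 4 Case 2 Case 1 Case 6 Case 5 Case 9 Case 7.
Case 8: 0→7, due 61, tardiness 0
Case 3: 7→17, due 46, tardiness 0
Case 4: 17→32, due 122, tardiness 0
Case 2: 32→49, due 45, tardiness 4
Case 1: 49→68, due 44, tardiness 24
Case 6: 68→89, due 63, tardiness 26
Case 5: 89→111, due 60, tardiness 51
Case 9: 111→135, due 48, tardiness 87
Case 7: 135→161, due 42, tardiness 119
Sum = 0+0+0+4+24+26+51+87+119 = 311.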